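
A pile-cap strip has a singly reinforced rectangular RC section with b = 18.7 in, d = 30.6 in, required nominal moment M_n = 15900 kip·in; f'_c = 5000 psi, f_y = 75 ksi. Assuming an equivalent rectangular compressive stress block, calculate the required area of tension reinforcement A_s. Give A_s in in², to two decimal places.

A_s ≈ 7.89 in²

From M_n = 0.85 f'_c a b (d − a/2):
a = d − √(d² − 2M_n/(0.85 f'_c b)) = 30.6 − √(30.6² − 2 × 15900/(0.85 × 5 × 18.7)) = 7.443 in.
A_s = 0.85 f'_c a b / f_y = 0.85 × 5 × 7.443 × 18.7 / 75 = 7.887 in².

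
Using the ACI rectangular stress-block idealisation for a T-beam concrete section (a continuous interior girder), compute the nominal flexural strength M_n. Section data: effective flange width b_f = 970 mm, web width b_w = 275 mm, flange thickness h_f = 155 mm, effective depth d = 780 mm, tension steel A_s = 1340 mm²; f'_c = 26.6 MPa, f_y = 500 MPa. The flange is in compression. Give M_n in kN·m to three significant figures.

M_n ≈ 512 kN·m

Tension: T = A_s f_y = 1340 × 500 = 670000 N.
Try a within the flange: a = T/(0.85 f'_c b_f) = 670000/(0.85 × 26.6 × 970) = 30.55 mm.
Since a = 30.55 ≤ h_f = 155 mm, the stress block lies entirely in the flange; analyse as a rectangular beam of width b_f.
M_n = T(d − a/2) = 670000 × (780 − 15.275) = 512.37 × 10⁶ N·mm.
M_n = 512.37 kN·m.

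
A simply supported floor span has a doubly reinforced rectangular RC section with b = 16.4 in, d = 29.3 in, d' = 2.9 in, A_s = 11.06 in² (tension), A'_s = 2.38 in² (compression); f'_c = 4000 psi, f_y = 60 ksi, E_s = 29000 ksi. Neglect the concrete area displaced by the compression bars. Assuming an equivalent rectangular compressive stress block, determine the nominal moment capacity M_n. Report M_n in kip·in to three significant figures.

M_n ≈ 16600 kip·in

Assume both steels yield.
a = (A_s − A'_s) f_y/(0.85 f'_c b) = (11.06 − 2.38) × 60/(0.85 × 4 × 16.4) = 9.340 in.
c = a/β₁ = 9.340/0.85 = 10.988 in; ε'_s = 0.003(c − d')/c = 0.0022 ≥ ε_y = 0.0021, so the compression steel yields.
M_n = (A_s − A'_s) f_y (d − a/2) + A'_s f_y (d − d') = 520.8 × (29.3 − 4.67) + 142.8 × (29.3 − 2.9) = 12827.3 + 3769.9 = 16597.2 kip·in.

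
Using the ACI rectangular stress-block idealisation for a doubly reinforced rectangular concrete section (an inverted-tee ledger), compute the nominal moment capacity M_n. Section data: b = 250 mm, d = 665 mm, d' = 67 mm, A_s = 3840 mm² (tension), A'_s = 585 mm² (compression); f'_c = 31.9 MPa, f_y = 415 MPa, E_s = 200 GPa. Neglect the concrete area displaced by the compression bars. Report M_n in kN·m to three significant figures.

Assume both tension and compression steel yield.
Net tension couple steel: A_s − A'_s = 3255 mm².
a = (A_s − A'_s) f_y / (0.85 f'_c b) = 1350825/(0.85 × 31.9 × 250) = 199.27 mm.
c = a/β₁ = 199.27/0.822 = 242.42 mm; ε'_s = 0.003(c − d')/c = 0.0022 ≥ f_y/E_s = 0.0021, so compression steel does yield.
M_n = (A_s − A'_s) f_y (d − a/2) + A'_s f_y (d − d') = [1350825 × (665 − 99.635) + 242775 × (665 − 67)] × 10⁻⁶ = 763.71 + 145.18 = 908.89 kN·m.

M_n ≈ 909 kN·m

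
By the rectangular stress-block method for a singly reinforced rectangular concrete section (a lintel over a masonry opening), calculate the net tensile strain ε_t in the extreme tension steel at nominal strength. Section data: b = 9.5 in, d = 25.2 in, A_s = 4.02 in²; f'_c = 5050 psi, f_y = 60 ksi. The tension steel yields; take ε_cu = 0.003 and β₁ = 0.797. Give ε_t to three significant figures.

ε_t ≈ 0.00719

a = A_s f_y/(0.85 f'_c b) = 5.915 in.
β₁ = 0.797, so c = a/β₁ = 5.915/0.797 = 7.422 in.
From the linear strain diagram with ε_cu = 0.003: ε_t = 0.003 (d − c)/c = 0.003 × (25.2 − 7.422)/7.422 = 0.00719.
Since ε_t ≥ 0.005, the section is tension-controlled.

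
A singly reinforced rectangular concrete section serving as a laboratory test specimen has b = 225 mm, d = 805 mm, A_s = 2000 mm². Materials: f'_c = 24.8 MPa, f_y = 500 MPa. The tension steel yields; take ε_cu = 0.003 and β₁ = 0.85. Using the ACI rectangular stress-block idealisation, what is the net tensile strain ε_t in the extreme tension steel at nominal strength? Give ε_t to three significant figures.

ε_t ≈ 0.00674

a = A_s f_y/(0.85 f'_c b) = 210.84 mm.
β₁ = 0.85, so c = a/β₁ = 210.84/0.85 = 248.05 mm.
From the linear strain diagram with ε_cu = 0.003: ε_t = 0.003 (d − c)/c = 0.003 × (805 − 248.05)/248.05 = 0.00674.
Since ε_t ≥ 0.005, the section is tension-controlled.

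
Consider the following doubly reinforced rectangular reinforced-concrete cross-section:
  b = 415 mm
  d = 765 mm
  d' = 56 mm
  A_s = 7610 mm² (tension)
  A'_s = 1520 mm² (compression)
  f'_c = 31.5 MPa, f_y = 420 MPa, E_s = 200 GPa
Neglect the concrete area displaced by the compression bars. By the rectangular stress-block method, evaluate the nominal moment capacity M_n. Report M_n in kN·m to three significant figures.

Assume both tension and compression steel yield.
Net tension couple steel: A_s − A'_s = 6090 mm².
a = (A_s − A'_s) f_y / (0.85 f'_c b) = 2557800/(0.85 × 31.5 × 415) = 230.19 mm.
c = a/β₁ = 230.19/0.825 = 279.02 mm; ε'_s = 0.003(c − d')/c = 0.0024 ≥ f_y/E_s = 0.0021, so compression steel does yield.
M_n = (A_s − A'_s) f_y (d − a/2) + A'_s f_y (d − d') = [2557800 × (765 − 115.095) + 638400 × (765 − 56)] × 10⁻⁶ = 1662.33 + 452.63 = 2114.96 kN·m.

M_n ≈ 2110 kN·m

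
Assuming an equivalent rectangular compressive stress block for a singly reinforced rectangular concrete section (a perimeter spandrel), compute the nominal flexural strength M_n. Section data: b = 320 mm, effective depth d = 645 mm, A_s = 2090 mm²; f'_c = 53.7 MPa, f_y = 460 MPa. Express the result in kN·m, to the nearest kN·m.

T = A_s f_y = 2090 × 460 = 961400 N = 961.4 kN.
From C = T: a = T/(0.85 f'_c b) = 961400/(0.85 × 53.7 × 320) = 65.82 mm.
M_n = T(d − a/2) = 961.4 kN × (645 − 32.91) mm = 588.46 kN·m.

M_n ≈ 588 kN·m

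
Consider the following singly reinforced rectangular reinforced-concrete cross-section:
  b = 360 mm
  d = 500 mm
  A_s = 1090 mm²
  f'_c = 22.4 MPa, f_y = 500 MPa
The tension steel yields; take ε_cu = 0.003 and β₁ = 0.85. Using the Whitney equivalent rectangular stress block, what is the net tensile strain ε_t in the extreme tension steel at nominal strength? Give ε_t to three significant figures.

ε_t ≈ 0.0130

a = A_s f_y/(0.85 f'_c b) = 79.51 mm.
β₁ = 0.85, so c = a/β₁ = 79.51/0.85 = 93.54 mm.
From the linear strain diagram with ε_cu = 0.003: ε_t = 0.003 (d − c)/c = 0.003 × (500 − 93.54)/93.54 = 0.0130.
Since ε_t ≥ 0.005, the section is tension-controlled.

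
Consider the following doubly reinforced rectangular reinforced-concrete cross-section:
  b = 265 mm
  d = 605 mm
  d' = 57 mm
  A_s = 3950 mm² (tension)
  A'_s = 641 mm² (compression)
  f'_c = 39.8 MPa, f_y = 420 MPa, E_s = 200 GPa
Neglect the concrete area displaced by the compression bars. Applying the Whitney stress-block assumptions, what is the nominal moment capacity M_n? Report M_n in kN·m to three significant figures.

M_n ≈ 881 kN·m

Assume both tension and compression steel yield.
Net tension couple steel: A_s − A'_s = 3309 mm².
a = (A_s − A'_s) f_y / (0.85 f'_c b) = 1389780/(0.85 × 39.8 × 265) = 155.02 mm.
c = a/β₁ = 155.02/0.766 = 202.38 mm; ε'_s = 0.003(c − d')/c = 0.0022 ≥ f_y/E_s = 0.0021, so compression steel does yield.
M_n = (A_s − A'_s) f_y (d − a/2) + A'_s f_y (d − d') = [1389780 × (605 − 77.51) + 269220 × (605 − 57)] × 10⁻⁶ = 733.10 + 147.53 = 880.63 kN·m.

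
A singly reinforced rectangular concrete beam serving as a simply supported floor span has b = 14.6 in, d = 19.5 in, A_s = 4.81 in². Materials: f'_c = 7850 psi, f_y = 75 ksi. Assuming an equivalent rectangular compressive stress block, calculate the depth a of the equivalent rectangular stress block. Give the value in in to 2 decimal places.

a ≈ 3.70 in

T = A_s f_y = 4.81 × 75 = 360.75 kips.
a = T/(0.85 f'_c b) = 360.75/(0.85 × 7.85 × 14.6) = 3.70 in.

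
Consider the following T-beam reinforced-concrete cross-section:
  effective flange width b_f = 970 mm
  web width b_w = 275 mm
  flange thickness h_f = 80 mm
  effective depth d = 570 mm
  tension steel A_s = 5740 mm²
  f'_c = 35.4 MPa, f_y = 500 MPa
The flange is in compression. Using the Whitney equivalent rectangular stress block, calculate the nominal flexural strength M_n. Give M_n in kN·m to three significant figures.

Tension: T = A_s f_y = 5740 × 500 = 2870000 N.
Try a within the flange: a = T/(0.85 f'_c b_f) = 2870000/(0.85 × 35.4 × 970) = 98.33 mm.
a = 98.33 > h_f = 80 mm: the block extends into the web. Split into flange-overhang and web parts.
C_f = 0.85 f'_c (b_f − b_w) h_f = 0.85 × 35.4 × (970 − 275) × 80 = 1673004 N.
Remaining web compression depth: a_w = (T − C_f)/(0.85 f'_c b_w) = (2870000 − 1673004)/(0.85 × 35.4 × 275) = 144.66 mm.
M_n = C_f(d − h_f/2) + (T − C_f)(d − a_w/2) = 1673004 × (570 − 40) + 1196996 × (570 − 72.33) = 886.69 + 595.71 = 1482.40 × 10⁶ N·mm.
M_n = 1482.40 kN·m.

M_n ≈ 1480 kN·m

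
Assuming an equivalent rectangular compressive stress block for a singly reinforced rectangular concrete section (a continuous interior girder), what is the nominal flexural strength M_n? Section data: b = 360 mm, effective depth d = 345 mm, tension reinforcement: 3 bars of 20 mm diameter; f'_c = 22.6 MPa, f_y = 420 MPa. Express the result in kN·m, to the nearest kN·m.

A_s = 3 × 314 = 942 mm².
T = A_s f_y = 942 × 420 = 395640 N = 395.64 kN.
From C = T: a = T/(0.85 f'_c b) = 395640/(0.85 × 22.6 × 360) = 57.21 mm.
M_n = T(d − a/2) = 395.64 kN × (345 − 28.605) mm = 125.18 kN·m.

M_n ≈ 125 kN·m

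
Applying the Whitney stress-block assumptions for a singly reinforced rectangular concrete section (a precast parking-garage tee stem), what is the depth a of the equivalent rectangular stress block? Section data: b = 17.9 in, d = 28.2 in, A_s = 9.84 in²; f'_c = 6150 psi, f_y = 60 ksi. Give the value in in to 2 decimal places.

T = A_s f_y = 9.84 × 60 = 590.4 kips.
a = T/(0.85 f'_c b) = 590.4/(0.85 × 6.15 × 17.9) = 6.31 in.

a ≈ 6.31 in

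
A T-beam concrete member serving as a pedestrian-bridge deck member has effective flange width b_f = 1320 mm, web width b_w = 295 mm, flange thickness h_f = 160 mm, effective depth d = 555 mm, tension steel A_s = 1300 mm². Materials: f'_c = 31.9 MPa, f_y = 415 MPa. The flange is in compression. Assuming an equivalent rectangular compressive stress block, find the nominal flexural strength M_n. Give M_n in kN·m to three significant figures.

M_n ≈ 295 kN·m

Tension: T = A_s f_y = 1300 × 415 = 539500 N.
Try a within the flange: a = T/(0.85 f'_c b_f) = 539500/(0.85 × 31.9 × 1320) = 15.07 mm.
Since a = 15.07 ≤ h_f = 160 mm, the stress block lies entirely in the flange; analyse as a rectangular beam of width b_f.
M_n = T(d − a/2) = 539500 × (555 − 7.535) = 295.36 × 10⁶ N·mm.
M_n = 295.36 kN·m.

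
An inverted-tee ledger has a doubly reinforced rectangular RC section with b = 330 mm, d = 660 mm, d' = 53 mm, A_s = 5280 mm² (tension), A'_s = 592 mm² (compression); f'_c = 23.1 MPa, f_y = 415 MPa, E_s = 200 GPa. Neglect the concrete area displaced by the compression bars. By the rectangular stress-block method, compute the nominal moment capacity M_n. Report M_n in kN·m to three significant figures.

M_n ≈ 1140 kN·m

Assume both tension and compression steel yield.
Net tension couple steel: A_s − A'_s = 4688 mm².
a = (A_s − A'_s) f_y / (0.85 f'_c b) = 1945520/(0.85 × 23.1 × 330) = 300.26 mm.
c = a/β₁ = 300.26/0.85 = 353.25 mm; ε'_s = 0.003(c − d')/c = 0.0025 ≥ f_y/E_s = 0.0021, so compression steel does yield.
M_n = (A_s − A'_s) f_y (d − a/2) + A'_s f_y (d − d') = [1945520 × (660 − 150.13) + 245680 × (660 − 53)] × 10⁻⁶ = 991.96 + 149.13 = 1141.09 kN·m.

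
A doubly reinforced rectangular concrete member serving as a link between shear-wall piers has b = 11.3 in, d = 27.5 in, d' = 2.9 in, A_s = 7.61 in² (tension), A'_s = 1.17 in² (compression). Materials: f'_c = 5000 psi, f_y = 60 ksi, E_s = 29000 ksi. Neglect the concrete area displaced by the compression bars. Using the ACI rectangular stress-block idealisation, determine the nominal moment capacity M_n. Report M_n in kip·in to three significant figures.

Assume both steels yield.
a = (A_s − A'_s) f_y/(0.85 f'_c b) = (7.61 − 1.17) × 60/(0.85 × 5 × 11.3) = 8.046 in.
c = a/β₁ = 8.046/0.8 = 10.058 in; ε'_s = 0.003(c − d')/c = 0.0021 ≥ ε_y = 0.0021, so the compression steel yields.
M_n = (A_s − A'_s) f_y (d − a/2) + A'_s f_y (d − d') = 386.4 × (27.5 − 4.023) + 70.2 × (27.5 − 2.9) = 9071.5 + 1726.9 = 10798.4 kip·in.

M_n ≈ 10800 kip·in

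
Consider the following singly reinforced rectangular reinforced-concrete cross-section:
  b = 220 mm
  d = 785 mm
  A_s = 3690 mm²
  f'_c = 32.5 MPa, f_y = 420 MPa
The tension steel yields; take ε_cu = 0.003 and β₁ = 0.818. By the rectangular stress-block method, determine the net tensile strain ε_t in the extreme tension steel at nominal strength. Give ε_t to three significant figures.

a = A_s f_y/(0.85 f'_c b) = 255.01 mm.
β₁ = 0.818, so c = a/β₁ = 255.01/0.818 = 311.75 mm.
From the linear strain diagram with ε_cu = 0.003: ε_t = 0.003 (d − c)/c = 0.003 × (785 − 311.75)/311.75 = 0.00455.
ε_t is between 0.004 and 0.005 — transition zone.

ε_t ≈ 0.00455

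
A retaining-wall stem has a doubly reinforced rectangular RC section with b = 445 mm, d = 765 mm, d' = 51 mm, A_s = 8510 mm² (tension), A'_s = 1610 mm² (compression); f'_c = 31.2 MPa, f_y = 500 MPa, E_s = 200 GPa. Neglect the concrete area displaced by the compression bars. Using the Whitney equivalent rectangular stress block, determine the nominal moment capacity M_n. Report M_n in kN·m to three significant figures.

Assume both tension and compression steel yield.
Net tension couple steel: A_s − A'_s = 6900 mm².
a = (A_s − A'_s) f_y / (0.85 f'_c b) = 3450000/(0.85 × 31.2 × 445) = 292.34 mm.
c = a/β₁ = 292.34/0.827 = 353.49 mm; ε'_s = 0.003(c − d')/c = 0.0026 ≥ f_y/E_s = 0.0025, so compression steel does yield.
M_n = (A_s − A'_s) f_y (d − a/2) + A'_s f_y (d − d') = [3450000 × (765 − 146.17) + 805000 × (765 − 51)] × 10⁻⁶ = 2134.96 + 574.77 = 2709.73 kN·m.

M_n ≈ 2710 kN·m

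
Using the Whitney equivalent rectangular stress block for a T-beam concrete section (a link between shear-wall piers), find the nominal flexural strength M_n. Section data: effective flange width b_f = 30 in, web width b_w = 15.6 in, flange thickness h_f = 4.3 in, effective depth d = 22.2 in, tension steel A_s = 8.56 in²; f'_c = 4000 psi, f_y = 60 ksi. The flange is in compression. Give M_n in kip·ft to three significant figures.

M_n ≈ 840 kip·ft

Tension: T = A_s f_y = 8.56 × 60 = 513.6 kips.
Try a within the flange: a = T/(0.85 f'_c b_f) = 513.6/(0.85 × 4 × 30) = 5.035 in.
a = 5.035 > h_f = 4.3 in: the block extends into the web. Split into flange-overhang and web parts.
C_f = 0.85 f'_c (b_f − b_w) h_f = 0.85 × 4 × (30 − 15.6) × 4.3 = 210.5 kips.
Remaining web compression depth: a_w = (T − C_f)/(0.85 f'_c b_w) = (513.6 − 210.5)/(0.85 × 4 × 15.6) = 5.715 in.
M_n = C_f(d − h_f/2) + (T − C_f)(d − a_w/2) = 210.5 × (22.2 − 2.15) + 303.1 × (22.2 − 2.8575) = 4220.5 + 5862.7 = 10083.2 kip·in.
M_n = 10083.2/12 = 840.27 kip·ft.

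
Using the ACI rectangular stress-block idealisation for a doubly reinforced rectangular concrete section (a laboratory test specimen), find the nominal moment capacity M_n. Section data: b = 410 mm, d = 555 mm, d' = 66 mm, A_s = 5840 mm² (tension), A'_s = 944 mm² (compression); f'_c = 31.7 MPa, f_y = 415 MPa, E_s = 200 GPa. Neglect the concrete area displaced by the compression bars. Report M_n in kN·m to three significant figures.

M_n ≈ 1130 kN·m

Assume both tension and compression steel yield.
Net tension couple steel: A_s − A'_s = 4896 mm².
a = (A_s − A'_s) f_y / (0.85 f'_c b) = 2031840/(0.85 × 31.7 × 410) = 183.92 mm.
c = a/β₁ = 183.92/0.824 = 223.20 mm; ε'_s = 0.003(c − d')/c = 0.0021 ≥ f_y/E_s = 0.0021, so compression steel does yield.
M_n = (A_s − A'_s) f_y (d − a/2) + A'_s f_y (d − d') = [2031840 × (555 − 91.96) + 391760 × (555 − 66)] × 10⁻⁶ = 940.82 + 191.57 = 1132.39 kN·m.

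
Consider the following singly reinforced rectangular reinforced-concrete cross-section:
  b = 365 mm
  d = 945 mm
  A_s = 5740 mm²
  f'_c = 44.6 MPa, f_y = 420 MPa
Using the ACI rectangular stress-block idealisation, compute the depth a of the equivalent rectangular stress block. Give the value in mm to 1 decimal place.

T = A_s f_y = 5740 × 420 = 2410800 N = 2410.8 kN.
Setting C = 0.85 f'_c a b equal to T: a = 2410800/(0.85 × 44.6 × 365) = 174.2 mm.

a ≈ 174.2 mm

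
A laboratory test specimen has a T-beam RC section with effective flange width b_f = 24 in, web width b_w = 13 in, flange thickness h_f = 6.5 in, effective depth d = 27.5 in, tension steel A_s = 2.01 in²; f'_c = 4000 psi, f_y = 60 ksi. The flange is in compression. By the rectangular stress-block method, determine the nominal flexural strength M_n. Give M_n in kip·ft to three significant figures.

Tension: T = A_s f_y = 2.01 × 60 = 120.6 kips.
Try a within the flange: a = T/(0.85 f'_c b_f) = 120.6/(0.85 × 4 × 24) = 1.478 in.
Since a = 1.478 ≤ h_f = 6.5 in, the stress block lies entirely in the flange; analyse as a rectangular beam of width b_f.
M_n = T(d − a/2) = 120.6 × (27.5 − 0.739) = 3227.4 kip·in.
M_n = 3227.4/12 = 268.95 kip·ft.

M_n ≈ 269 kip·ft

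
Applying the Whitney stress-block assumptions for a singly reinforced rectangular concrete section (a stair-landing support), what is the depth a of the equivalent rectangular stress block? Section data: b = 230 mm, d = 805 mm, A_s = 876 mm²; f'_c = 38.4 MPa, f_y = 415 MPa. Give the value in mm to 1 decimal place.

a ≈ 48.4 mm

T = A_s f_y = 876 × 415 = 363540 N = 363.54 kN.
Setting C = 0.85 f'_c a b equal to T: a = 363540/(0.85 × 38.4 × 230) = 48.4 mm.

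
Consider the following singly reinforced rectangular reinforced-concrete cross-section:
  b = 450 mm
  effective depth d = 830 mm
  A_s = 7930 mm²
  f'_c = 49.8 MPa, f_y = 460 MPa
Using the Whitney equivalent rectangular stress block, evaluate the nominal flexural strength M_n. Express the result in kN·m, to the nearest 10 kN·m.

T = A_s f_y = 7930 × 460 = 3647800 N = 3647.8 kN.
From C = T: a = T/(0.85 f'_c b) = 3647800/(0.85 × 49.8 × 450) = 191.50 mm.
M_n = T(d − a/2) = 3647.8 kN × (830 − 95.75) mm = 2678.40 kN·m.

M_n ≈ 2680 kN·m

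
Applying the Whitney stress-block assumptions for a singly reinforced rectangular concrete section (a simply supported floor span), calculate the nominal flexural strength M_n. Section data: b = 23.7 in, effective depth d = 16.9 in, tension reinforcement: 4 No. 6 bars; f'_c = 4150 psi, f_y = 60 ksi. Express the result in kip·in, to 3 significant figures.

A_s = 4 × 0.44 = 1.76 in².
T = A_s f_y = 1.76 × 60 = 105.6 kips.
a = T/(0.85 f'_c b) = 105.6/(0.85 × 4.15 × 23.7) = 1.263 in.
M_n = T(d − a/2) = 105.6 × (16.9 − 0.6315) = 1718.0 kip·in.

M_n ≈ 1720 kip·in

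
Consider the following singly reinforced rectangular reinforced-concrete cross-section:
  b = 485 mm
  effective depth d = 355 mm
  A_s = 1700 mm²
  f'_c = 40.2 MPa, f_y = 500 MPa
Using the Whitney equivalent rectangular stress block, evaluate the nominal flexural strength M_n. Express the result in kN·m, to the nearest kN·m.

M_n ≈ 280 kN·m

T = A_s f_y = 1700 × 500 = 850000 N = 850 kN.
From C = T: a = T/(0.85 f'_c b) = 850000/(0.85 × 40.2 × 485) = 51.29 mm.
M_n = T(d − a/2) = 850 kN × (355 − 25.645) mm = 279.95 kN·m.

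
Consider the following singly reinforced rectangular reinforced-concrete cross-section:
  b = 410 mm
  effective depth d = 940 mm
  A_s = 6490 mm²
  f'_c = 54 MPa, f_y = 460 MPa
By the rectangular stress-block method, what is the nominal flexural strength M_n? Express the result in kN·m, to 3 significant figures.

T = A_s f_y = 6490 × 460 = 2985400 N = 2985.4 kN.
From C = T: a = T/(0.85 f'_c b) = 2985400/(0.85 × 54 × 410) = 158.64 mm.
M_n = T(d − a/2) = 2985.4 kN × (940 − 79.32) mm = 2569.47 kN·m.

M_n ≈ 2570 kN·m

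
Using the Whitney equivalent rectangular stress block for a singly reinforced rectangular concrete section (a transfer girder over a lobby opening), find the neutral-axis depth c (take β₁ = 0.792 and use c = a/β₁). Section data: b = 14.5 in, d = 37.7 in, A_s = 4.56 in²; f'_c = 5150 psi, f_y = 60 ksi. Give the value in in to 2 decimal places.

T = A_s f_y = 4.56 × 60 = 273.6 kips.
a = T/(0.85 f'_c b) = 273.6/(0.85 × 5.15 × 14.5) = 4.3104 in.
With β₁ = 0.792, c = a/β₁ = 4.3104/0.792 = 5.44 in.

c ≈ 5.44 in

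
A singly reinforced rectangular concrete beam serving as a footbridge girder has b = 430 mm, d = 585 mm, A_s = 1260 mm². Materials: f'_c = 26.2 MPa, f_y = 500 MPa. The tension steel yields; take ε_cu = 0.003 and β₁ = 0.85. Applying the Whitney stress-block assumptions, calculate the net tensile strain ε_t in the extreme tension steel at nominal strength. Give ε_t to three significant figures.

a = A_s f_y/(0.85 f'_c b) = 65.79 mm.
β₁ = 0.85, so c = a/β₁ = 65.79/0.85 = 77.40 mm.
From the linear strain diagram with ε_cu = 0.003: ε_t = 0.003 (d − c)/c = 0.003 × (585 − 77.40)/77.40 = 0.0197.
Since ε_t ≥ 0.005, the section is tension-controlled.

ε_t ≈ 0.0197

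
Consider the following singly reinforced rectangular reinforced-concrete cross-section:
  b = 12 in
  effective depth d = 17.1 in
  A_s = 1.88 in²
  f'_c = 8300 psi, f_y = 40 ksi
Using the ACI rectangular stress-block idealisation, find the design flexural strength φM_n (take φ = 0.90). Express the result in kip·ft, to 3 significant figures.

φM_n ≈ 93.9 kip·ft

T = A_s f_y = 1.88 × 40 = 75.2 kips.
a = T/(0.85 f'_c b) = 75.2/(0.85 × 8.3 × 12) = 0.888 in.
M_n = T(d − a/2) = 75.2 × (17.1 − 0.444) = 1252.5 kip·in = 1252.5/12 = 104.38 kip·ft.
φM_n = 0.90 × 104.38 = 93.94 kip·ft.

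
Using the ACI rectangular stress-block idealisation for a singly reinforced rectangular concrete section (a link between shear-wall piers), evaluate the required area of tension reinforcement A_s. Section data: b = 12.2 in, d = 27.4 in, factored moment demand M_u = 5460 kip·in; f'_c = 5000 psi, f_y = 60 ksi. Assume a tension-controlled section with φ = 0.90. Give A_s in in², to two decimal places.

A_s ≈ 4.03 in²

M_n = M_u/φ = 5460/0.90 = 6066.67 kip·in.
From M_n = 0.85 f'_c a b (d − a/2):
a = d − √(d² − 2M_n/(0.85 f'_c b)) = 27.4 − √(27.4² − 2 × 6066.67/(0.85 × 5 × 12.2)) = 4.668 in.
A_s = 0.85 f'_c a b / f_y = 0.85 × 5 × 4.668 × 12.2 / 60 = 4.034 in².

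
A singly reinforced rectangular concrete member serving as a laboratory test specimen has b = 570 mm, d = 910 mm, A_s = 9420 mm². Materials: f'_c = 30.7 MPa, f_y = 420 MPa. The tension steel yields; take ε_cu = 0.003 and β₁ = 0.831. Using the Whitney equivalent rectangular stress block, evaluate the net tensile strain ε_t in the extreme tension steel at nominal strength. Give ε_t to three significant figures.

ε_t ≈ 0.00553

a = A_s f_y/(0.85 f'_c b) = 265.99 mm.
β₁ = 0.831, so c = a/β₁ = 265.99/0.831 = 320.08 mm.
From the linear strain diagram with ε_cu = 0.003: ε_t = 0.003 (d − c)/c = 0.003 × (910 − 320.08)/320.08 = 0.00553.
Since ε_t ≥ 0.005, the section is tension-controlled.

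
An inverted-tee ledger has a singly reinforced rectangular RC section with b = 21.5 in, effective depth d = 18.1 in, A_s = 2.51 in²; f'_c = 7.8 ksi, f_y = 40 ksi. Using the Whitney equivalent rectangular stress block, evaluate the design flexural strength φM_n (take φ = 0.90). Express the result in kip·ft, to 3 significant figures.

φM_n ≈ 134 kip·ft

T = A_s f_y = 2.51 × 40 = 100.4 kips.
a = T/(0.85 f'_c b) = 100.4/(0.85 × 7.8 × 21.5) = 0.704 in.
M_n = T(d − a/2) = 100.4 × (18.1 − 0.352) = 1781.9 kip·in = 1781.9/12 = 148.49 kip·ft.
φM_n = 0.90 × 148.49 = 133.64 kip·ft.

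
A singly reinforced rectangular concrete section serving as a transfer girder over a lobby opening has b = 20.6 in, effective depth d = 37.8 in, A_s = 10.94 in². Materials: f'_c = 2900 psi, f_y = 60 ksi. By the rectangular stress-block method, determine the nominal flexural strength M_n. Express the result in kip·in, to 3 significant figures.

M_n ≈ 20600 kip·in

T = A_s f_y = 10.94 × 60 = 656.4 kips.
a = T/(0.85 f'_c b) = 656.4/(0.85 × 2.9 × 20.6) = 12.927 in.
M_n = T(d − a/2) = 656.4 × (37.8 − 6.4635) = 20569.3 kip·in.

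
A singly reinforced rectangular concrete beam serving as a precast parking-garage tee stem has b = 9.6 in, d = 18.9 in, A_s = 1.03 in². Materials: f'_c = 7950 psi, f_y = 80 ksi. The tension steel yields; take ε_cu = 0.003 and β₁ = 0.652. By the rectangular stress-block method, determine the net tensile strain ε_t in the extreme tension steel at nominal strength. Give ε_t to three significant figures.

a = A_s f_y/(0.85 f'_c b) = 1.270 in.
β₁ = 0.652, so c = a/β₁ = 1.270/0.652 = 1.948 in.
From the linear strain diagram with ε_cu = 0.003: ε_t = 0.003 (d − c)/c = 0.003 × (18.9 − 1.948)/1.948 = 0.0261.
Since ε_t ≥ 0.005, the section is tension-controlled.

ε_t ≈ 0.0261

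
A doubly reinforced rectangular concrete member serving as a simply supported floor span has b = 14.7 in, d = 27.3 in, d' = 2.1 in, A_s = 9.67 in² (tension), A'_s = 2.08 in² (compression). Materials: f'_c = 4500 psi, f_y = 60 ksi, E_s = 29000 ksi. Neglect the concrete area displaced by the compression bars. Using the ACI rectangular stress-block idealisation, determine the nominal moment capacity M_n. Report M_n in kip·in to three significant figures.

M_n ≈ 13700 kip·in

Assume both steels yield.
a = (A_s − A'_s) f_y/(0.85 f'_c b) = (9.67 − 2.08) × 60/(0.85 × 4.5 × 14.7) = 8.099 in.
c = a/β₁ = 8.099/0.825 = 9.817 in; ε'_s = 0.003(c − d')/c = 0.0024 ≥ ε_y = 0.0021, so the compression steel yields.
M_n = (A_s − A'_s) f_y (d − a/2) + A'_s f_y (d − d') = 455.4 × (27.3 − 4.0495) + 124.8 × (27.3 − 2.1) = 10588.3 + 3145.0 = 13733.3 kip·in.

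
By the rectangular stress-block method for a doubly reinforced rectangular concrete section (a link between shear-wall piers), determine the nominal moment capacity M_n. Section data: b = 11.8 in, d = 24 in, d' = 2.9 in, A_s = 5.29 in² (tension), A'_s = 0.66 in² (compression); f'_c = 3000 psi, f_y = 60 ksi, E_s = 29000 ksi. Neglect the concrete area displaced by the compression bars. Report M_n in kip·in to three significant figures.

Assume both steels yield.
a = (A_s − A'_s) f_y/(0.85 f'_c b) = (5.29 − 0.66) × 60/(0.85 × 3 × 11.8) = 9.232 in.
c = a/β₁ = 9.232/0.85 = 10.861 in; ε'_s = 0.003(c − d')/c = 0.0022 ≥ ε_y = 0.0021, so the compression steel yields.
M_n = (A_s − A'_s) f_y (d − a/2) + A'_s f_y (d − d') = 277.8 × (24 − 4.616) + 39.6 × (24 − 2.9) = 5384.9 + 835.6 = 6220.5 kip·in.

M_n ≈ 6220 kip·in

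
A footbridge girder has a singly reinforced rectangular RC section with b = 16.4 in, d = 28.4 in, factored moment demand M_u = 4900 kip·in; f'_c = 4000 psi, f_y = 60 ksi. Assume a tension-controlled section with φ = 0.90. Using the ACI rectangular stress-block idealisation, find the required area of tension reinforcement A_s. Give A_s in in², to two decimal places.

A_s ≈ 3.42 in²

M_n = M_u/φ = 4900/0.90 = 5444.44 kip·in.
From M_n = 0.85 f'_c a b (d − a/2):
a = d − √(d² − 2M_n/(0.85 f'_c b)) = 28.4 − √(28.4² − 2 × 5444.44/(0.85 × 4 × 16.4)) = 3.676 in.
A_s = 0.85 f'_c a b / f_y = 0.85 × 4 × 3.676 × 16.4 / 60 = 3.416 in².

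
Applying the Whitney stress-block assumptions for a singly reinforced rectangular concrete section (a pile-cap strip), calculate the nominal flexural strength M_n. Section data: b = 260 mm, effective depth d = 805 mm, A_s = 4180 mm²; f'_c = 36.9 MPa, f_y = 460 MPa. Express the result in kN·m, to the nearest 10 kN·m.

T = A_s f_y = 4180 × 460 = 1922800 N = 1922.8 kN.
From C = T: a = T/(0.85 f'_c b) = 1922800/(0.85 × 36.9 × 260) = 235.78 mm.
M_n = T(d − a/2) = 1922.8 kN × (805 − 117.89) mm = 1321.18 kN·m.

M_n ≈ 1320 kN·m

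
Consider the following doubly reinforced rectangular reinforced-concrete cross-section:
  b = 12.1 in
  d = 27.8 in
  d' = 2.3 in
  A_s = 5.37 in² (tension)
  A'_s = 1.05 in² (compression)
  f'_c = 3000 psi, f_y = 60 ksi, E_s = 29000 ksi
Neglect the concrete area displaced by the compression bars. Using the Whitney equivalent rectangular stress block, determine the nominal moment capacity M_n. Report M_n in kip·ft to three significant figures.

M_n ≈ 644 kip·ft

Assume both steels yield.
a = (A_s − A'_s) f_y/(0.85 f'_c b) = (5.37 − 1.05) × 60/(0.85 × 3 × 12.1) = 8.401 in.
c = a/β₁ = 8.401/0.85 = 9.884 in; ε'_s = 0.003(c − d')/c = 0.0023 ≥ ε_y = 0.0021, so the compression steel yields.
M_n = (A_s − A'_s) f_y (d − a/2) + A'_s f_y (d − d') = 259.2 × (27.8 − 4.2005) + 63 × (27.8 − 2.3) = 6117.0 + 1606.5 = 7723.5 kip·in = 7723.5/12 = 643.63 kip·ft.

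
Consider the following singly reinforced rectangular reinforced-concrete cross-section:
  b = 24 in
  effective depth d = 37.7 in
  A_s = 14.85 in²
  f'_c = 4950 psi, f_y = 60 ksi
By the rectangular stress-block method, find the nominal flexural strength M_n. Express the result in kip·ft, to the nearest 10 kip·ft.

T = A_s f_y = 14.85 × 60 = 891 kips.
a = T/(0.85 f'_c b) = 891/(0.85 × 4.95 × 24) = 8.824 in.
M_n = T(d − a/2) = 891 × (37.7 − 4.412) = 29659.6 kip·in = 29659.6/12 = 2471.63 kip·ft.

M_n ≈ 2470 kip·ft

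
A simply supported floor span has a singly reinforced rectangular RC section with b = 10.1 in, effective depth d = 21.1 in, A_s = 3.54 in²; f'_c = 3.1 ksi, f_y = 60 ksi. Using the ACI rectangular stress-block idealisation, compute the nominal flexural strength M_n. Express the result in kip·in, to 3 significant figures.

M_n ≈ 3630 kip·in

T = A_s f_y = 3.54 × 60 = 212.4 kips.
a = T/(0.85 f'_c b) = 212.4/(0.85 × 3.1 × 10.1) = 7.981 in.
M_n = T(d − a/2) = 212.4 × (21.1 − 3.9905) = 3634.1 kip·in.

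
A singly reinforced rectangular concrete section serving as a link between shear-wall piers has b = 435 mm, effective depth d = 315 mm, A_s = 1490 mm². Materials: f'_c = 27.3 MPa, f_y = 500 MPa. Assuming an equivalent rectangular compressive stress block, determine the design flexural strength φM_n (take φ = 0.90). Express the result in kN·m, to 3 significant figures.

φM_n ≈ 186 kN·m

T = A_s f_y = 1490 × 500 = 745000 N = 745 kN.
From C = T: a = T/(0.85 f'_c b) = 745000/(0.85 × 27.3 × 435) = 73.80 mm.
M_n = T(d − a/2) = 745 kN × (315 − 36.9) mm = 207.18 kN·m.
φM_n = 0.90 × 207.18 = 186.46 kN·m.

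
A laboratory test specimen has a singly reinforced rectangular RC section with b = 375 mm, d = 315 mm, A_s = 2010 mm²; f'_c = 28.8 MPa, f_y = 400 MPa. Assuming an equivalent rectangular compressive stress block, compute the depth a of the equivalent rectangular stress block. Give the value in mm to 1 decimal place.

T = A_s f_y = 2010 × 400 = 804000 N = 804 kN.
Setting C = 0.85 f'_c a b equal to T: a = 804000/(0.85 × 28.8 × 375) = 87.6 mm.

a ≈ 87.6 mm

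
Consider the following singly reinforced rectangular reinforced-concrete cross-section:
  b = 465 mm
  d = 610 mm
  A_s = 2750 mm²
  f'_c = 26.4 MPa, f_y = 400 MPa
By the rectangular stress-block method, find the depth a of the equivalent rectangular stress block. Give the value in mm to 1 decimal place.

a ≈ 105.4 mm

T = A_s f_y = 2750 × 400 = 1100000 N = 1100 kN.
Setting C = 0.85 f'_c a b equal to T: a = 1100000/(0.85 × 26.4 × 465) = 105.4 mm.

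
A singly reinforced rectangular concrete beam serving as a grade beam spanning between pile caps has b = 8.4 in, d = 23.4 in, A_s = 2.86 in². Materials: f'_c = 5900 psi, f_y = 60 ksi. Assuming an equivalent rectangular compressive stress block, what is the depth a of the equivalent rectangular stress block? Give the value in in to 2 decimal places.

T = A_s f_y = 2.86 × 60 = 171.6 kips.
a = T/(0.85 f'_c b) = 171.6/(0.85 × 5.9 × 8.4) = 4.07 in.

a ≈ 4.07 in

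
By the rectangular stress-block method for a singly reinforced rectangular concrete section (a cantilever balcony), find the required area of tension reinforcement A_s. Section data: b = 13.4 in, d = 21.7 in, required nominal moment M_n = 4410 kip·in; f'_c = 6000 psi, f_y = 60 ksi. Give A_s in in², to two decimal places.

A_s ≈ 3.66 in²

From M_n = 0.85 f'_c a b (d − a/2):
a = d − √(d² − 2M_n/(0.85 f'_c b)) = 21.7 − √(21.7² − 2 × 4410/(0.85 × 6 × 13.4)) = 3.211 in.
A_s = 0.85 f'_c a b / f_y = 0.85 × 6 × 3.211 × 13.4 / 60 = 3.657 in².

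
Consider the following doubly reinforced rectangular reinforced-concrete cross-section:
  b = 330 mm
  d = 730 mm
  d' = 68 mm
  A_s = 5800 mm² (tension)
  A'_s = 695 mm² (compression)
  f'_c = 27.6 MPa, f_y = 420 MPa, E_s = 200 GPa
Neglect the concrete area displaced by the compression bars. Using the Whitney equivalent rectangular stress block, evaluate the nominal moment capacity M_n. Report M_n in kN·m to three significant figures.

M_n ≈ 1460 kN·m

Assume both tension and compression steel yield.
Net tension couple steel: A_s − A'_s = 5105 mm².
a = (A_s − A'_s) f_y / (0.85 f'_c b) = 2144100/(0.85 × 27.6 × 330) = 276.95 mm.
c = a/β₁ = 276.95/0.85 = 325.82 mm; ε'_s = 0.003(c − d')/c = 0.0024 ≥ f_y/E_s = 0.0021, so compression steel does yield.
M_n = (A_s − A'_s) f_y (d − a/2) + A'_s f_y (d − d') = [2144100 × (730 − 138.475) + 291900 × (730 − 68)] × 10⁻⁶ = 1268.29 + 193.24 = 1461.53 kN·m.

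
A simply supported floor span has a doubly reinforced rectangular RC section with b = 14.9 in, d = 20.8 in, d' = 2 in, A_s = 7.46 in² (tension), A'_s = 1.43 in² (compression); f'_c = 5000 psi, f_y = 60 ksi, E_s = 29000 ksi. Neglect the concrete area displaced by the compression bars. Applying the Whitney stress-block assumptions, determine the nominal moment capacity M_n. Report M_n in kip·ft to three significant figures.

Assume both steels yield.
a = (A_s − A'_s) f_y/(0.85 f'_c b) = (7.46 − 1.43) × 60/(0.85 × 5 × 14.9) = 5.713 in.
c = a/β₁ = 5.713/0.8 = 7.141 in; ε'_s = 0.003(c − d')/c = 0.0022 ≥ ε_y = 0.0021, so the compression steel yields.
M_n = (A_s − A'_s) f_y (d − a/2) + A'_s f_y (d − d') = 361.8 × (20.8 − 2.8565) + 85.8 × (20.8 − 2) = 6492.0 + 1613.0 = 8105.0 kip·in = 8105.0/12 = 675.42 kip·ft.

M_n ≈ 675 kip·ft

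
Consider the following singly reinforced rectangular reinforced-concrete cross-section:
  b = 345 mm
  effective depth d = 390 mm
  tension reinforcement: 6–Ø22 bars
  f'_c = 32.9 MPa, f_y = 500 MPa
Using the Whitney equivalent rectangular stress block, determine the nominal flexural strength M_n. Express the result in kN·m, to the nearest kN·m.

A_s = 6 × 380 = 2280 mm².
T = A_s f_y = 2280 × 500 = 1140000 N = 1140 kN.
From C = T: a = T/(0.85 f'_c b) = 1140000/(0.85 × 32.9 × 345) = 118.16 mm.
M_n = T(d − a/2) = 1140 kN × (390 − 59.08) mm = 377.25 kN·m.

M_n ≈ 377 kN·m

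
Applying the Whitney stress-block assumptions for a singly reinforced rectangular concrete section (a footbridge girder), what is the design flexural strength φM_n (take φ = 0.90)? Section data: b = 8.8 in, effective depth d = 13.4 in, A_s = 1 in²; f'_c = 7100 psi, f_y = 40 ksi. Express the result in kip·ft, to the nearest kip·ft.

φM_n ≈ 39 kip·ft

T = A_s f_y = 1 × 40 = 40 kips.
a = T/(0.85 f'_c b) = 40/(0.85 × 7.1 × 8.8) = 0.753 in.
M_n = T(d − a/2) = 40 × (13.4 − 0.3765) = 520.9 kip·in = 520.9/12 = 43.41 kip·ft.
φM_n = 0.90 × 43.41 = 39.07 kip·ft.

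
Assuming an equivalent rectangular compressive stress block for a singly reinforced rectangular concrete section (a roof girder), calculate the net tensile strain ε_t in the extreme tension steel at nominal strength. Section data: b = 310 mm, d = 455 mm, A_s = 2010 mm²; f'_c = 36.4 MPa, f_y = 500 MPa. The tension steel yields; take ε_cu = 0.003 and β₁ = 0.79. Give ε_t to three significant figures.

a = A_s f_y/(0.85 f'_c b) = 104.78 mm.
β₁ = 0.79, so c = a/β₁ = 104.78/0.79 = 132.63 mm.
From the linear strain diagram with ε_cu = 0.003: ε_t = 0.003 (d − c)/c = 0.003 × (455 − 132.63)/132.63 = 0.00729.
Since ε_t ≥ 0.005, the section is tension-controlled.

ε_t ≈ 0.00729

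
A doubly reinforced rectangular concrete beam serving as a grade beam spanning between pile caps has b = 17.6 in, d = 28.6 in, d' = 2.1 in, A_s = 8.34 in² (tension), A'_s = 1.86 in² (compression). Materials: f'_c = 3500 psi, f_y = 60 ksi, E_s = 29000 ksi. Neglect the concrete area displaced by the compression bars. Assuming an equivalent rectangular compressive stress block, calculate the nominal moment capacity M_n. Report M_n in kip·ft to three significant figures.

M_n ≈ 1050 kip·ft

Assume both steels yield.
a = (A_s − A'_s) f_y/(0.85 f'_c b) = (8.34 − 1.86) × 60/(0.85 × 3.5 × 17.6) = 7.426 in.
c = a/β₁ = 7.426/0.85 = 8.736 in; ε'_s = 0.003(c − d')/c = 0.0023 ≥ ε_y = 0.0021, so the compression steel yields.
M_n = (A_s − A'_s) f_y (d − a/2) + A'_s f_y (d − d') = 388.8 × (28.6 − 3.713) + 111.6 × (28.6 − 2.1) = 9676.1 + 2957.4 = 12633.5 kip·in = 12633.5/12 = 1052.79 kip·ft.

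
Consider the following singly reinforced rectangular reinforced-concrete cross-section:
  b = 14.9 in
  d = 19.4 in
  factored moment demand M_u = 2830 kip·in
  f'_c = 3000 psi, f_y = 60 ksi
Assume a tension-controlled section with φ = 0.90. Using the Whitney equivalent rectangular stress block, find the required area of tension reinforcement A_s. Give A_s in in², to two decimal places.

M_n = M_u/φ = 2830/0.90 = 3144.44 kip·in.
From M_n = 0.85 f'_c a b (d − a/2):
a = d − √(d² − 2M_n/(0.85 f'_c b)) = 19.4 − √(19.4² − 2 × 3144.44/(0.85 × 3 × 14.9)) = 4.880 in.
A_s = 0.85 f'_c a b / f_y = 0.85 × 3 × 4.880 × 14.9 / 60 = 3.090 in².

A_s ≈ 3.09 in²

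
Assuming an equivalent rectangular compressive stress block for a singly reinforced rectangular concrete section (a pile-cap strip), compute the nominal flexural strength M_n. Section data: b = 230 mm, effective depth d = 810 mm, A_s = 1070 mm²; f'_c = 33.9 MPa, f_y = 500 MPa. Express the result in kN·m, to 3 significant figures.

M_n ≈ 412 kN·m

T = A_s f_y = 1070 × 500 = 535000 N = 535 kN.
From C = T: a = T/(0.85 f'_c b) = 535000/(0.85 × 33.9 × 230) = 80.72 mm.
M_n = T(d − a/2) = 535 kN × (810 − 40.36) mm = 411.76 kN·m.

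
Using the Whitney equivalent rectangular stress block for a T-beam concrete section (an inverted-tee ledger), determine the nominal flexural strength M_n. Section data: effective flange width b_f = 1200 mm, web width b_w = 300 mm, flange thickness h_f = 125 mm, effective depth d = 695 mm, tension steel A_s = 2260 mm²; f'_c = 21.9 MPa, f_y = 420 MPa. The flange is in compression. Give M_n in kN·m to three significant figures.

Tension: T = A_s f_y = 2260 × 420 = 949200 N.
Try a within the flange: a = T/(0.85 f'_c b_f) = 949200/(0.85 × 21.9 × 1200) = 42.49 mm.
Since a = 42.49 ≤ h_f = 125 mm, the stress block lies entirely in the flange; analyse as a rectangular beam of width b_f.
M_n = T(d − a/2) = 949200 × (695 − 21.245) = 639.53 × 10⁶ N·mm.
M_n = 639.53 kN·m.

M_n ≈ 640 kN·m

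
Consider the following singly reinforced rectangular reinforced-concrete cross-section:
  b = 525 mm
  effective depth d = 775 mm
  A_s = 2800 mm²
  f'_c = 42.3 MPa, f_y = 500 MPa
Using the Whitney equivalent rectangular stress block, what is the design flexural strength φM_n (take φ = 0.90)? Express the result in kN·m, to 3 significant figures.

φM_n ≈ 930 kN·m

T = A_s f_y = 2800 × 500 = 1400000 N = 1400 kN.
From C = T: a = T/(0.85 f'_c b) = 1400000/(0.85 × 42.3 × 525) = 74.17 mm.
M_n = T(d − a/2) = 1400 kN × (775 − 37.085) mm = 1033.08 kN·m.
φM_n = 0.90 × 1033.08 = 929.77 kN·m.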